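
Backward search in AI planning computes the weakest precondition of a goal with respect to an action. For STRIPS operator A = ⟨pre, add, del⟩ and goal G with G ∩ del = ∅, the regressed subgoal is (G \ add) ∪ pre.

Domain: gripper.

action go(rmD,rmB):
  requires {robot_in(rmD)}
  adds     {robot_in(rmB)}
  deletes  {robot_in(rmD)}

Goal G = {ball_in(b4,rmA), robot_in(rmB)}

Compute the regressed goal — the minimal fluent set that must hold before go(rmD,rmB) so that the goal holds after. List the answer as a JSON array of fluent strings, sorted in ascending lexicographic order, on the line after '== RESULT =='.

Compute (G \ add) ∪ pre:
  G ∩ del = {}  (empty — regression defined)
  G \ add = {ball_in(b4,rmA), robot_in(rmB)} \ {robot_in(rmB)} = {ball_in(b4,rmA)}
  ∪ pre   = {ball_in(b4,rmA)} ∪ {robot_in(rmD)}
          = {ball_in(b4,rmA), robot_in(rmD)}

== RESULT ==
["ball_in(b4,rmA)", "robot_in(rmD)"]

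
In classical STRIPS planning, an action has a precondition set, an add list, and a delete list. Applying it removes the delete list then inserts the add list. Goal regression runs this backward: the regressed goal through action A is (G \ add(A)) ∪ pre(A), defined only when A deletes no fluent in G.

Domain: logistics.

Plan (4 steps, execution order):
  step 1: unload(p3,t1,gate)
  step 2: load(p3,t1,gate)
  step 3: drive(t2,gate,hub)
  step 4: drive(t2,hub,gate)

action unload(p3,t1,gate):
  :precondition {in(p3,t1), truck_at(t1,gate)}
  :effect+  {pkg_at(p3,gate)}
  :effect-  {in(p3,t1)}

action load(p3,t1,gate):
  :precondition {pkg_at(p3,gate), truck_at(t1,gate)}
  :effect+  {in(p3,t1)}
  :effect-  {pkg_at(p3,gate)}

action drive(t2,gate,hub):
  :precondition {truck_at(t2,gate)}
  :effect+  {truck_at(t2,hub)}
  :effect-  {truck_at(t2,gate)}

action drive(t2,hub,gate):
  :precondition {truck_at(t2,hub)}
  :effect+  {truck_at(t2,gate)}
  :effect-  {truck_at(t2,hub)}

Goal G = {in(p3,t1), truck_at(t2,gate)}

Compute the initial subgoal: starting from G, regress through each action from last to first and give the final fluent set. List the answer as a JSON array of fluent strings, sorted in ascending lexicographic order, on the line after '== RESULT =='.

Regress step by step:
  through step 4 (drive(t2,hub,gate)): drop {truck_at(t2,gate)}, keep {in(p3,t1)}, require {truck_at(t2,hub)}
    → {in(p3,t1), truck_at(t2,hub)}
  through step 3 (drive(t2,gate,hub)): drop {truck_at(t2,hub)}, keep {in(p3,t1)}, require {truck_at(t2,gate)}
    → {in(p3,t1), truck_at(t2,gate)}
  through step 2 (load(p3,t1,gate)): drop {in(p3,t1)}, keep {truck_at(t2,gate)}, require {pkg_at(p3,gate), truck_at(t1,gate)}
    → {pkg_at(p3,gate), truck_at(t1,gate), truck_at(t2,gate)}
  through step 1 (unload(p3,t1,gate)): drop {pkg_at(p3,gate)}, keep {truck_at(t1,gate), truck_at(t2,gate)}, require {in(p3,t1), truck_at(t1,gate)}
    → {in(p3,t1), truck_at(t1,gate), truck_at(t2,gate)}

== RESULT ==
["in(p3,t1)", "truck_at(t1,gate)", "truck_at(t2,gate)"]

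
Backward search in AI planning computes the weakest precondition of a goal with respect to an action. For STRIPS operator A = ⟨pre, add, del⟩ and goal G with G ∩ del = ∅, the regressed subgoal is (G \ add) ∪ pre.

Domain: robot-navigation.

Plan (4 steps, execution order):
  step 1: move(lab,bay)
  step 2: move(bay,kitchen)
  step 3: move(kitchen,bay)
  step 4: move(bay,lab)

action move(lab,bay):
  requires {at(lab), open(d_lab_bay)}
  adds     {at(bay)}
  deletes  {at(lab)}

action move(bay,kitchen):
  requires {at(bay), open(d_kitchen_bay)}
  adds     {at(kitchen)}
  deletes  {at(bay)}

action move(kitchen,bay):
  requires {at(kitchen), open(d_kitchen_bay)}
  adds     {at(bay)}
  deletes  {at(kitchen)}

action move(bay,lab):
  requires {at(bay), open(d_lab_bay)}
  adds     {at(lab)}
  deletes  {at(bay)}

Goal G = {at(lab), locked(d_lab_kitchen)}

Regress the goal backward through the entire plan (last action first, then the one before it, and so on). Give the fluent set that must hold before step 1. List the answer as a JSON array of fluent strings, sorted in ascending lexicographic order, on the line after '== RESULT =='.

Work backward from the goal:
  through step 4 (move(bay,lab)): drop {at(lab)}, keep {locked(d_lab_kitchen)}, require {at(bay), open(d_lab_bay)}
    → {at(bay), locked(d_lab_kitchen), open(d_lab_bay)}
  through step 3 (move(kitchen,bay)): drop {at(bay)}, keep {locked(d_lab_kitchen), open(d_lab_bay)}, require {at(kitchen), open(d_kitchen_bay)}
    → {at(kitchen), locked(d_lab_kitchen), open(d_kitchen_bay), open(d_lab_bay)}
  through step 2 (move(bay,kitchen)): drop {at(kitchen)}, keep {locked(d_lab_kitchen), open(d_kitchen_bay), open(d_lab_bay)}, require {at(bay), open(d_kitchen_bay)}
    → {at(bay), locked(d_lab_kitchen), open(d_kitchen_bay), open(d_lab_bay)}
  through step 1 (move(lab,bay)): drop {at(bay)}, keep {locked(d_lab_kitchen), open(d_kitchen_bay), open(d_lab_bay)}, require {at(lab), open(d_lab_bay)}
    → {at(lab), locked(d_lab_kitchen), open(d_kitchen_bay), open(d_lab_bay)}

== RESULT ==
["at(lab)", "locked(d_lab_kitchen)", "open(d_kitchen_bay)", "open(d_lab_bay)"]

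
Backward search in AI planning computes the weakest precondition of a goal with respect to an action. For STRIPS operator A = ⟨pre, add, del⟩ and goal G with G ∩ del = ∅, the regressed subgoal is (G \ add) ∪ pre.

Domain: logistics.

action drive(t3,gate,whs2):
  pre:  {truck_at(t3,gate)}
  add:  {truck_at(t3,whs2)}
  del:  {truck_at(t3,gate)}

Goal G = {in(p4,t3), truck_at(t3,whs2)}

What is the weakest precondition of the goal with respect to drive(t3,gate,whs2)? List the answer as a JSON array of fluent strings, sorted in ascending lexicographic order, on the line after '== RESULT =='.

Regress:
  G ∩ del = {}  (empty — regression defined)
  G \ add = {in(p4,t3), truck_at(t3,whs2)} \ {truck_at(t3,whs2)} = {in(p4,t3)}
  ∪ pre   = {in(p4,t3)} ∪ {truck_at(t3,gate)}
          = {in(p4,t3), truck_at(t3,gate)}

== RESULT ==
["in(p4,t3)", "truck_at(t3,gate)"]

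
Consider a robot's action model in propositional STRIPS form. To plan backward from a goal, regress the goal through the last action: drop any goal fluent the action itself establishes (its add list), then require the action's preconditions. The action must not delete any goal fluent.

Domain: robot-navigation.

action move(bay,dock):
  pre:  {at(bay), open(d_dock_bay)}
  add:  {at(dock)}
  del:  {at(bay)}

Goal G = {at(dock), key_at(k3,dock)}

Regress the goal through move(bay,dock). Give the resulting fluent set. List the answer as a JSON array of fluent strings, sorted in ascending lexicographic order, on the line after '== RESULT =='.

Compute (G \ add) ∪ pre:
  G ∩ del = {}  (empty — regression defined)
  G \ add = {at(dock), key_at(k3,dock)} \ {at(dock)} = {key_at(k3,dock)}
  ∪ pre   = {key_at(k3,dock)} ∪ {at(bay), open(d_dock_bay)}
          = {at(bay), key_at(k3,dock), open(d_dock_bay)}

== RESULT ==
["at(bay)", "key_at(k3,dock)", "open(d_dock_bay)"]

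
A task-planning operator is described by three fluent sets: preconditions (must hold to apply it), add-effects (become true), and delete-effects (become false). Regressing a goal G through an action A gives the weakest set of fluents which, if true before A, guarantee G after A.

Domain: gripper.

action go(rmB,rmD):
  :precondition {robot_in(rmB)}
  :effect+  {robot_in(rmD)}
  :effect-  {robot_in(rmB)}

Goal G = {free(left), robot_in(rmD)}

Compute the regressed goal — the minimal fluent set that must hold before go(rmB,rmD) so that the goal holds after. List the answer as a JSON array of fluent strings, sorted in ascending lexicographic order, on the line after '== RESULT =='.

Regress:
  G ∩ del = {}  (empty — regression defined)
  G \ add = {free(left), robot_in(rmD)} \ {robot_in(rmD)} = {free(left)}
  ∪ pre   = {free(left)} ∪ {robot_in(rmB)}
          = {free(left), robot_in(rmB)}

== RESULT ==
["free(left)", "robot_in(rmB)"]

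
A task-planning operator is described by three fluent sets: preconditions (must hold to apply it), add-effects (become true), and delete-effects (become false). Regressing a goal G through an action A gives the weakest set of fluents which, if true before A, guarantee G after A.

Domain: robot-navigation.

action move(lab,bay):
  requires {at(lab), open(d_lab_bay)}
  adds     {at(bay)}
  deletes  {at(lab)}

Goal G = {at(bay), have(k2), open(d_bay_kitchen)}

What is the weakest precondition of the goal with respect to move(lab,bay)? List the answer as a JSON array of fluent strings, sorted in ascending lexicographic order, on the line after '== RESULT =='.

Compute (G \ add) ∪ pre:
  G ∩ del = {}  (empty — regression defined)
  G \ add = {at(bay), have(k2), open(d_bay_kitchen)} \ {at(bay)} = {have(k2), open(d_bay_kitchen)}
  ∪ pre   = {have(k2), open(d_bay_kitchen)} ∪ {at(lab), open(d_lab_bay)}
          = {at(lab), have(k2), open(d_bay_kitchen), open(d_lab_bay)}

== RESULT ==
["at(lab)", "have(k2)", "open(d_bay_kitchen)", "open(d_lab_bay)"]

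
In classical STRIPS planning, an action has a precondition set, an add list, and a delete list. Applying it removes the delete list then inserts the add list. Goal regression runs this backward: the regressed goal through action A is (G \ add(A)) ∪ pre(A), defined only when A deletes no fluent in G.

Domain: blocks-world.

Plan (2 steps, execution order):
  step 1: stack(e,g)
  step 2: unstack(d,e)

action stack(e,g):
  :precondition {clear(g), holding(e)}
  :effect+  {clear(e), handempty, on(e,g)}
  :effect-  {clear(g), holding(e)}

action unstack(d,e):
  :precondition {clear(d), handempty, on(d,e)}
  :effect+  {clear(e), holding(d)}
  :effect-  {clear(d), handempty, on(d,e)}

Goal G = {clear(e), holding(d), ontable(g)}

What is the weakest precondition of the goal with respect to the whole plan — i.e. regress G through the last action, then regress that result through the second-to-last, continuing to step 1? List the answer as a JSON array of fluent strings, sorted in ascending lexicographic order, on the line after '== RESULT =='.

Regress step by step:
  through step 2 (unstack(d,e)): drop {clear(e), holding(d)}, keep {ontable(g)}, require {clear(d), handempty, on(d,e)}
    → {clear(d), handempty, on(d,e), ontable(g)}
  through step 1 (stack(e,g)): drop {handempty}, keep {clear(d), on(d,e), ontable(g)}, require {clear(g), holding(e)}
    → {clear(d), clear(g), holding(e), on(d,e), ontable(g)}

== RESULT ==
["clear(d)", "clear(g)", "holding(e)", "on(d,e)", "ontable(g)"]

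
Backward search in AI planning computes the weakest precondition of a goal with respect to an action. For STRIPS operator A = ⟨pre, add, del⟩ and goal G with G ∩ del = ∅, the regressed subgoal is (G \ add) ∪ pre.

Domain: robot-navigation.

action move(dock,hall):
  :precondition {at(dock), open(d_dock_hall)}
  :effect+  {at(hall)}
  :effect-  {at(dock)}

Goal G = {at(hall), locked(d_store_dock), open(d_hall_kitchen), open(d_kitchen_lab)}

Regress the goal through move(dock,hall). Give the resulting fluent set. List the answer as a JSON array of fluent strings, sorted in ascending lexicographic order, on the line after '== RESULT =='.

Compute (G \ add) ∪ pre:
  G ∩ del = {}  (empty — regression defined)
  G \ add = {at(hall), locked(d_store_dock), open(d_hall_kitchen), open(d_kitchen_lab)} \ {at(hall)} = {locked(d_store_dock), open(d_hall_kitchen), open(d_kitchen_lab)}
  ∪ pre   = {locked(d_store_dock), open(d_hall_kitchen), open(d_kitchen_lab)} ∪ {at(dock), open(d_dock_hall)}
          = {at(dock), locked(d_store_dock), open(d_dock_hall), open(d_hall_kitchen), open(d_kitchen_lab)}

== RESULT ==
["at(dock)", "locked(d_store_dock)", "open(d_dock_hall)", "open(d_hall_kitchen)", "open(d_kitchen_lab)"]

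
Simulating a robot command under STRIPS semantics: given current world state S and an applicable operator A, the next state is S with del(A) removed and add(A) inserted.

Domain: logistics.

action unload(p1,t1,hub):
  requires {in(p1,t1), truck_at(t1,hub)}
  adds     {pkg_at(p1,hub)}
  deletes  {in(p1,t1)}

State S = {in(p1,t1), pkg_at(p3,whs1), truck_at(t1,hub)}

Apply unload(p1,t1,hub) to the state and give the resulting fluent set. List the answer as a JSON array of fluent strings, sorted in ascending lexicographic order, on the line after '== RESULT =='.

Compute (S \ del) ∪ add:
  pre ⊆ S: {in(p1,t1), truck_at(t1,hub)} ⊆ S  — applicable
  S \ del = {pkg_at(p3,whs1), truck_at(t1,hub)}
  ∪ add   = {pkg_at(p1,hub), pkg_at(p3,whs1), truck_at(t1,hub)}

== RESULT ==
["pkg_at(p1,hub)", "pkg_at(p3,whs1)", "truck_at(t1,hub)"]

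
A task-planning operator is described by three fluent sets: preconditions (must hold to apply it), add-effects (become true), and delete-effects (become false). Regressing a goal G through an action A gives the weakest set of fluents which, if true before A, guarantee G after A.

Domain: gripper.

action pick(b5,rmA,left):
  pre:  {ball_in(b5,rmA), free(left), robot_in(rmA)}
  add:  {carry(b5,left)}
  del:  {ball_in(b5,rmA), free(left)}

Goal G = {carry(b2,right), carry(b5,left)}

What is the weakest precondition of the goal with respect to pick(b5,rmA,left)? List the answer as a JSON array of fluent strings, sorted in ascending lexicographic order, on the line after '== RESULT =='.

Compute (G \ add) ∪ pre:
  G ∩ del = {}  (empty — regression defined)
  G \ add = {carry(b2,right), carry(b5,left)} \ {carry(b5,left)} = {carry(b2,right)}
  ∪ pre   = {carry(b2,right)} ∪ {ball_in(b5,rmA), free(left), robot_in(rmA)}
          = {ball_in(b5,rmA), carry(b2,right), free(left), robot_in(rmA)}

== RESULT ==
["ball_in(b5,rmA)", "carry(b2,right)", "free(left)", "robot_in(rmA)"]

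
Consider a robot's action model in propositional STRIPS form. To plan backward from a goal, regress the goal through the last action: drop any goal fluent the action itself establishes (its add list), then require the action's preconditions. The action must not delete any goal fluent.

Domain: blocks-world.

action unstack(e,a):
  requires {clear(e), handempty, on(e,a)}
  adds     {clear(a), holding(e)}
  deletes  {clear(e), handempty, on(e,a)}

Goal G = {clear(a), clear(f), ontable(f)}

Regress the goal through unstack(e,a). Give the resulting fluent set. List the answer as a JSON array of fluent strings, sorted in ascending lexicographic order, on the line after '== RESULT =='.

Compute (G \ add) ∪ pre:
  G ∩ del = {}  (empty — regression defined)
  G \ add = {clear(a), clear(f), ontable(f)} \ {clear(a), holding(e)} = {clear(f), ontable(f)}
  ∪ pre   = {clear(f), ontable(f)} ∪ {clear(e), handempty, on(e,a)}
          = {clear(e), clear(f), handempty, on(e,a), ontable(f)}

== RESULT ==
["clear(e)", "clear(f)", "handempty", "on(e,a)", "ontable(f)"]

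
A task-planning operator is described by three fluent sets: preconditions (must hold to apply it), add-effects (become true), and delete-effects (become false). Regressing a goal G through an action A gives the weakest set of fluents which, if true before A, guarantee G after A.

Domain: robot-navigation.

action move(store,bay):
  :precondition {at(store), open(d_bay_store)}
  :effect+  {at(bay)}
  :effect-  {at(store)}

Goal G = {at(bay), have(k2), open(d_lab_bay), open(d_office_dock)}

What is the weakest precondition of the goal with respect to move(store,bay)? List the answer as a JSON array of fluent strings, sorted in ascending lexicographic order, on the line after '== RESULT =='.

Regress:
  G ∩ del = {}  (empty — regression defined)
  G \ add = {at(bay), have(k2), open(d_lab_bay), open(d_office_dock)} \ {at(bay)} = {have(k2), open(d_lab_bay), open(d_office_dock)}
  ∪ pre   = {have(k2), open(d_lab_bay), open(d_office_dock)} ∪ {at(store), open(d_bay_store)}
          = {at(store), have(k2), open(d_bay_store), open(d_lab_bay), open(d_office_dock)}

== RESULT ==
["at(store)", "have(k2)", "open(d_bay_store)", "open(d_lab_bay)", "open(d_office_dock)"]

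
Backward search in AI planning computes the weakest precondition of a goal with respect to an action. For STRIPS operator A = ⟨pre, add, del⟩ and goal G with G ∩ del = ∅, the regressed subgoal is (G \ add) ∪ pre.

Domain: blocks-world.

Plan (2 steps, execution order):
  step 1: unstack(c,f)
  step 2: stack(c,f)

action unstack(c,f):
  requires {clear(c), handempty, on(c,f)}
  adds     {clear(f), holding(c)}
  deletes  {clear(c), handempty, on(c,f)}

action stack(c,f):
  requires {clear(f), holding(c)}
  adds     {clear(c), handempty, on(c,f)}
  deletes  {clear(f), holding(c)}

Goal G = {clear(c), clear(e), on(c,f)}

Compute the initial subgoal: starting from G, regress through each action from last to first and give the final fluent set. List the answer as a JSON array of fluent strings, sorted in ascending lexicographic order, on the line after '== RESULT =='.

Regress step by step:
  through step 2 (stack(c,f)): drop {clear(c), on(c,f)}, keep {clear(e)}, require {clear(f), holding(c)}
    → {clear(e), clear(f), holding(c)}
  through step 1 (unstack(c,f)): drop {clear(f), holding(c)}, keep {clear(e)}, require {clear(c), handempty, on(c,f)}
    → {clear(c), clear(e), handempty, on(c,f)}

== RESULT ==
["clear(c)", "clear(e)", "handempty", "on(c,f)"]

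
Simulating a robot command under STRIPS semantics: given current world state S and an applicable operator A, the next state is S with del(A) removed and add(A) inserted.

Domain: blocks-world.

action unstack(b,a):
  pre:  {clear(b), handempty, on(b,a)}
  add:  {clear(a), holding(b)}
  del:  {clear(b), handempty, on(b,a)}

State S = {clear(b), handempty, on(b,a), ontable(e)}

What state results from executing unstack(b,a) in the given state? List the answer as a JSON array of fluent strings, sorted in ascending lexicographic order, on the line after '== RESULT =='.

Compute (S \ del) ∪ add:
  pre ⊆ S: {clear(b), handempty, on(b,a)} ⊆ S  — applicable
  S \ del = {ontable(e)}
  ∪ add   = {clear(a), holding(b), ontable(e)}

== RESULT ==
["clear(a)", "holding(b)", "ontable(e)"]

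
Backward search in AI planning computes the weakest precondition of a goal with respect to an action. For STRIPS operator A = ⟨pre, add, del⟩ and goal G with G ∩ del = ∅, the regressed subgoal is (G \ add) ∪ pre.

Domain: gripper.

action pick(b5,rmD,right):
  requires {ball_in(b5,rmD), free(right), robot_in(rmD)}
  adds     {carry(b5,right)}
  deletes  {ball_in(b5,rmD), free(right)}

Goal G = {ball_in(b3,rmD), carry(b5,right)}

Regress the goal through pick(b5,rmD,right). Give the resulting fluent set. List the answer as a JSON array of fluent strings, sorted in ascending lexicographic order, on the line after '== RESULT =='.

Regress:
  G ∩ del = {}  (empty — regression defined)
  G \ add = {ball_in(b3,rmD), carry(b5,right)} \ {carry(b5,right)} = {ball_in(b3,rmD)}
  ∪ pre   = {ball_in(b3,rmD)} ∪ {ball_in(b5,rmD), free(right), robot_in(rmD)}
          = {ball_in(b3,rmD), ball_in(b5,rmD), free(right), robot_in(rmD)}

== RESULT ==
["ball_in(b3,rmD)", "ball_in(b5,rmD)", "free(right)", "robot_in(rmD)"]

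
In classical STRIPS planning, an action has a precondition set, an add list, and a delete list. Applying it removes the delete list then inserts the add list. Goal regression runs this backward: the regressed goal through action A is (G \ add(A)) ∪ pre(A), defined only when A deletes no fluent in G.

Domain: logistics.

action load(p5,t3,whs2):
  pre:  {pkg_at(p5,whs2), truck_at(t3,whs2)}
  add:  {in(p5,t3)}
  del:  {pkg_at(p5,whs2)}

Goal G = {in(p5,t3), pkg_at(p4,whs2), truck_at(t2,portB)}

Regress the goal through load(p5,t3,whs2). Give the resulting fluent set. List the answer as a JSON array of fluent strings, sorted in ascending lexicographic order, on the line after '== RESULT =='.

Compute (G \ add) ∪ pre:
  G ∩ del = {}  (empty — regression defined)
  G \ add = {in(p5,t3), pkg_at(p4,whs2), truck_at(t2,portB)} \ {in(p5,t3)} = {pkg_at(p4,whs2), truck_at(t2,portB)}
  ∪ pre   = {pkg_at(p4,whs2), truck_at(t2,portB)} ∪ {pkg_at(p5,whs2), truck_at(t3,whs2)}
          = {pkg_at(p4,whs2), pkg_at(p5,whs2), truck_at(t2,portB), truck_at(t3,whs2)}

== RESULT ==
["pkg_at(p4,whs2)", "pkg_at(p5,whs2)", "truck_at(t2,portB)", "truck_at(t3,whs2)"]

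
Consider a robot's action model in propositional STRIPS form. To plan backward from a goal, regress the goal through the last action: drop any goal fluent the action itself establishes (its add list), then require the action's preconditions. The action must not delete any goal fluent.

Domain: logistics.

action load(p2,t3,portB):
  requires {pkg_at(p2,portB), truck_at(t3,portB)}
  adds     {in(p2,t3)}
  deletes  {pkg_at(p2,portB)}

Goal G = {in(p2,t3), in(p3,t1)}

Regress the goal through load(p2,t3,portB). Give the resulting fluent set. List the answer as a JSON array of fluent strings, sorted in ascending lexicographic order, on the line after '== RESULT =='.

Compute (G \ add) ∪ pre:
  G ∩ del = {}  (empty — regression defined)
  G \ add = {in(p2,t3), in(p3,t1)} \ {in(p2,t3)} = {in(p3,t1)}
  ∪ pre   = {in(p3,t1)} ∪ {pkg_at(p2,portB), truck_at(t3,portB)}
          = {in(p3,t1), pkg_at(p2,portB), truck_at(t3,portB)}

== RESULT ==
["in(p3,t1)", "pkg_at(p2,portB)", "truck_at(t3,portB)"]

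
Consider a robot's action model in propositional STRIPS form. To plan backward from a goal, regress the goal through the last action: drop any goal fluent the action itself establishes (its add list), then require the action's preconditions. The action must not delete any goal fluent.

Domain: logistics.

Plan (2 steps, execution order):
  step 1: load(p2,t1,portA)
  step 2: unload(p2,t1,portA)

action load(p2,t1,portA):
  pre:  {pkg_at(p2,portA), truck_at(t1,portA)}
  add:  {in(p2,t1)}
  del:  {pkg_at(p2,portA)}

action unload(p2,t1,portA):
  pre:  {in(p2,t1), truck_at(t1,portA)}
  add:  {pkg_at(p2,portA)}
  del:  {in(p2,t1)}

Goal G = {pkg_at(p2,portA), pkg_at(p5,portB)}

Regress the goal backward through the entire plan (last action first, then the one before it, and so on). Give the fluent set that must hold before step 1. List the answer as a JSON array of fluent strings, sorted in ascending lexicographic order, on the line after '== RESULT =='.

Regress step by step:
  through step 2 (unload(p2,t1,portA)): drop {pkg_at(p2,portA)}, keep {pkg_at(p5,portB)}, require {in(p2,t1), truck_at(t1,portA)}
    → {in(p2,t1), pkg_at(p5,portB), truck_at(t1,portA)}
  through step 1 (load(p2,t1,portA)): drop {in(p2,t1)}, keep {pkg_at(p5,portB), truck_at(t1,portA)}, require {pkg_at(p2,portA), truck_at(t1,portA)}
    → {pkg_at(p2,portA), pkg_at(p5,portB), truck_at(t1,portA)}

== RESULT ==
["pkg_at(p2,portA)", "pkg_at(p5,portB)", "truck_at(t1,portA)"]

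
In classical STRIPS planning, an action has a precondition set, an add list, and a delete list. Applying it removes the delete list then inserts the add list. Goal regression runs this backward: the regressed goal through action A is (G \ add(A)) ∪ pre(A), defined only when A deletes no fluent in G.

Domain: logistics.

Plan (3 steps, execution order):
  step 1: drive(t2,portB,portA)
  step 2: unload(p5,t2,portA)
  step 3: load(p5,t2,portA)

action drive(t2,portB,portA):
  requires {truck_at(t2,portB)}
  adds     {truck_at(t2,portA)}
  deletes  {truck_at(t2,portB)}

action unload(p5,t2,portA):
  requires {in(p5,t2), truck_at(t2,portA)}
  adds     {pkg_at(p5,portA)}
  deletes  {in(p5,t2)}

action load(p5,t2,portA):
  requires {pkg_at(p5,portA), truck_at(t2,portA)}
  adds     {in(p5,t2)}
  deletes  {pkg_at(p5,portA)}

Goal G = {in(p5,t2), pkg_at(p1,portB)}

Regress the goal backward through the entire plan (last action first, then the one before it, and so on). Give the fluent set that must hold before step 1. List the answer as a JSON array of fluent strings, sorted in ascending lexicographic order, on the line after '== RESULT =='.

Regress step by step:
  through step 3 (load(p5,t2,portA)): drop {in(p5,t2)}, keep {pkg_at(p1,portB)}, require {pkg_at(p5,portA), truck_at(t2,portA)}
    → {pkg_at(p1,portB), pkg_at(p5,portA), truck_at(t2,portA)}
  through step 2 (unload(p5,t2,portA)): drop {pkg_at(p5,portA)}, keep {pkg_at(p1,portB), truck_at(t2,portA)}, require {in(p5,t2), truck_at(t2,portA)}
    → {in(p5,t2), pkg_at(p1,portB), truck_at(t2,portA)}
  through step 1 (drive(t2,portB,portA)): drop {truck_at(t2,portA)}, keep {in(p5,t2), pkg_at(p1,portB)}, require {truck_at(t2,portB)}
    → {in(p5,t2), pkg_at(p1,portB), truck_at(t2,portB)}

== RESULT ==
["in(p5,t2)", "pkg_at(p1,portB)", "truck_at(t2,portB)"]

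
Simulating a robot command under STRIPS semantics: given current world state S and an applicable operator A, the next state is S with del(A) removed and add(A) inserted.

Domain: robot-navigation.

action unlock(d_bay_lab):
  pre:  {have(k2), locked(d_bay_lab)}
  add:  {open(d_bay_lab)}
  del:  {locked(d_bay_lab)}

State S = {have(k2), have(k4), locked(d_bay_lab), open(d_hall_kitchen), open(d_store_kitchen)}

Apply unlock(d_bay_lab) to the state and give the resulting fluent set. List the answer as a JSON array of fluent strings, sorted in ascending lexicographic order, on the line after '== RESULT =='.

Compute (S \ del) ∪ add:
  pre ⊆ S: {have(k2), locked(d_bay_lab)} ⊆ S  — applicable
  S \ del = {have(k2), have(k4), open(d_hall_kitchen), open(d_store_kitchen)}
  ∪ add   = {have(k2), have(k4), open(d_bay_lab), open(d_hall_kitchen), open(d_store_kitchen)}

== RESULT ==
["have(k2)", "have(k4)", "open(d_bay_lab)", "open(d_hall_kitchen)", "open(d_store_kitchen)"]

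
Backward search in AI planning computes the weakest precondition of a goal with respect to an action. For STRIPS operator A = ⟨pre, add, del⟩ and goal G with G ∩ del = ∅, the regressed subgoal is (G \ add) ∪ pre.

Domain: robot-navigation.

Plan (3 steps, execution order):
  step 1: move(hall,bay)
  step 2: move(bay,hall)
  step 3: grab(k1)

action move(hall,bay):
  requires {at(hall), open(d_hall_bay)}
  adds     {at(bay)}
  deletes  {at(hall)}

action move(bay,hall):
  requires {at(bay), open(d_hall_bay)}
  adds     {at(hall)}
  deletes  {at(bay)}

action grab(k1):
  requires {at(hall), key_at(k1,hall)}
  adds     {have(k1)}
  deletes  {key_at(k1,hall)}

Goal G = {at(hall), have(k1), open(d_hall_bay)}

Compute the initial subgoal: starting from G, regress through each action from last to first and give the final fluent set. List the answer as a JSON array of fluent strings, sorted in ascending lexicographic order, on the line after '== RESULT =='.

Work backward from the goal:
  through step 3 (grab(k1)): drop {have(k1)}, keep {at(hall), open(d_hall_bay)}, require {at(hall), key_at(k1,hall)}
    → {at(hall), key_at(k1,hall), open(d_hall_bay)}
  through step 2 (move(bay,hall)): drop {at(hall)}, keep {key_at(k1,hall), open(d_hall_bay)}, require {at(bay), open(d_hall_bay)}
    → {at(bay), key_at(k1,hall), open(d_hall_bay)}
  through step 1 (move(hall,bay)): drop {at(bay)}, keep {key_at(k1,hall), open(d_hall_bay)}, require {at(hall), open(d_hall_bay)}
    → {at(hall), key_at(k1,hall), open(d_hall_bay)}

== RESULT ==
["at(hall)", "key_at(k1,hall)", "open(d_hall_bay)"]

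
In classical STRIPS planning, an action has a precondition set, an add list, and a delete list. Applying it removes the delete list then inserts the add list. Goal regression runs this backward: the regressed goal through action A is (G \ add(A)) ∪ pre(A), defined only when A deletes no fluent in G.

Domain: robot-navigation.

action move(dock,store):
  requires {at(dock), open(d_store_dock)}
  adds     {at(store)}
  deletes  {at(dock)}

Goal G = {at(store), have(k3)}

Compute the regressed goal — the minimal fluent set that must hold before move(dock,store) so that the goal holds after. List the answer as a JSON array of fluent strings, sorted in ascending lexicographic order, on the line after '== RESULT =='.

Compute (G \ add) ∪ pre:
  G ∩ del = {}  (empty — regression defined)
  G \ add = {at(store), have(k3)} \ {at(store)} = {have(k3)}
  ∪ pre   = {have(k3)} ∪ {at(dock), open(d_store_dock)}
          = {at(dock), have(k3), open(d_store_dock)}

== RESULT ==
["at(dock)", "have(k3)", "open(d_store_dock)"]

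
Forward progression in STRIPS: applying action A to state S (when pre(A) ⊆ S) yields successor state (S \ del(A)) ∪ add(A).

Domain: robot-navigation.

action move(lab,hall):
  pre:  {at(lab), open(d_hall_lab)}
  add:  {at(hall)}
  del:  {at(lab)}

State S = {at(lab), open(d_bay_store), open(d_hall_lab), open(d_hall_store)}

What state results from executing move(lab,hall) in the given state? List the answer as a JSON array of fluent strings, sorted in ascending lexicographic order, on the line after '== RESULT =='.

Compute (S \ del) ∪ add:
  pre ⊆ S: {at(lab), open(d_hall_lab)} ⊆ S  — applicable
  S \ del = {open(d_bay_store), open(d_hall_lab), open(d_hall_store)}
  ∪ add   = {at(hall), open(d_bay_store), open(d_hall_lab), open(d_hall_store)}

== RESULT ==
["at(hall)", "open(d_bay_store)", "open(d_hall_lab)", "open(d_hall_store)"]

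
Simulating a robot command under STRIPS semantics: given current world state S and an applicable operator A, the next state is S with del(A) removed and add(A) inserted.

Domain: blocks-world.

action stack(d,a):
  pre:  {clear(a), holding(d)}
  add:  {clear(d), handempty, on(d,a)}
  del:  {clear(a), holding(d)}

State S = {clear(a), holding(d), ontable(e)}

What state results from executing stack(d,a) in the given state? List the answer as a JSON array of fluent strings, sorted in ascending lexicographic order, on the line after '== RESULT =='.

Compute (S \ del) ∪ add:
  pre ⊆ S: {clear(a), holding(d)} ⊆ S  — applicable
  S \ del = {ontable(e)}
  ∪ add   = {clear(d), handempty, on(d,a), ontable(e)}

== RESULT ==
["clear(d)", "handempty", "on(d,a)", "ontable(e)"]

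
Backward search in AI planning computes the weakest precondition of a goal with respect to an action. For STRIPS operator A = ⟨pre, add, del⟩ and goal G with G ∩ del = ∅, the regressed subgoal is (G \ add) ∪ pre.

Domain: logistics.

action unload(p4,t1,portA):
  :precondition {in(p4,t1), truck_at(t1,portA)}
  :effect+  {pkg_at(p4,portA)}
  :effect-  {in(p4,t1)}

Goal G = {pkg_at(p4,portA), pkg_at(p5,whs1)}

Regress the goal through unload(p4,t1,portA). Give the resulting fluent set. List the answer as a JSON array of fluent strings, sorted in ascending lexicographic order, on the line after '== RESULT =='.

Regress:
  G ∩ del = {}  (empty — regression defined)
  G \ add = {pkg_at(p4,portA), pkg_at(p5,whs1)} \ {pkg_at(p4,portA)} = {pkg_at(p5,whs1)}
  ∪ pre   = {pkg_at(p5,whs1)} ∪ {in(p4,t1), truck_at(t1,portA)}
          = {in(p4,t1), pkg_at(p5,whs1), truck_at(t1,portA)}

== RESULT ==
["in(p4,t1)", "pkg_at(p5,whs1)", "truck_at(t1,portA)"]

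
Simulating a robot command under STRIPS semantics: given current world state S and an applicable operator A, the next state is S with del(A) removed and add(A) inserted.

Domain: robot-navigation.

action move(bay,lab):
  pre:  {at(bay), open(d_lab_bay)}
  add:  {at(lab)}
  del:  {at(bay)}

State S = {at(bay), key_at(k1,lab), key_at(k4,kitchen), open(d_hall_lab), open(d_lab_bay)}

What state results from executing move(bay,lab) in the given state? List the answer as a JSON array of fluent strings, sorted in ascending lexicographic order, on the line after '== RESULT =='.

Progress:
  pre ⊆ S: {at(bay), open(d_lab_bay)} ⊆ S  — applicable
  S \ del = {key_at(k1,lab), key_at(k4,kitchen), open(d_hall_lab), open(d_lab_bay)}
  ∪ add   = {at(lab), key_at(k1,lab), key_at(k4,kitchen), open(d_hall_lab), open(d_lab_bay)}

== RESULT ==
["at(lab)", "key_at(k1,lab)", "key_at(k4,kitchen)", "open(d_hall_lab)", "open(d_lab_bay)"]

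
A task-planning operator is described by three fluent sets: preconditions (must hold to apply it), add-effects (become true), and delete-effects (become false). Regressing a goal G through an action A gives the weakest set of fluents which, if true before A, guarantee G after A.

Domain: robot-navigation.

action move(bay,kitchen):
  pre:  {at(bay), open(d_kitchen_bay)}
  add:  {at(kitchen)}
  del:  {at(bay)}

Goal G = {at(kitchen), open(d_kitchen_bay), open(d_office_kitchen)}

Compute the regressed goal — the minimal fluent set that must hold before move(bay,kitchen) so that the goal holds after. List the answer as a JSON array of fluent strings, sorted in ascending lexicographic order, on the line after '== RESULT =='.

Compute (G \ add) ∪ pre:
  G ∩ del = {}  (empty — regression defined)
  G \ add = {at(kitchen), open(d_kitchen_bay), open(d_office_kitchen)} \ {at(kitchen)} = {open(d_kitchen_bay), open(d_office_kitchen)}
  ∪ pre   = {open(d_kitchen_bay), open(d_office_kitchen)} ∪ {at(bay), open(d_kitchen_bay)}
          = {at(bay), open(d_kitchen_bay), open(d_office_kitchen)}

== RESULT ==
["at(bay)", "open(d_kitchen_bay)", "open(d_office_kitchen)"]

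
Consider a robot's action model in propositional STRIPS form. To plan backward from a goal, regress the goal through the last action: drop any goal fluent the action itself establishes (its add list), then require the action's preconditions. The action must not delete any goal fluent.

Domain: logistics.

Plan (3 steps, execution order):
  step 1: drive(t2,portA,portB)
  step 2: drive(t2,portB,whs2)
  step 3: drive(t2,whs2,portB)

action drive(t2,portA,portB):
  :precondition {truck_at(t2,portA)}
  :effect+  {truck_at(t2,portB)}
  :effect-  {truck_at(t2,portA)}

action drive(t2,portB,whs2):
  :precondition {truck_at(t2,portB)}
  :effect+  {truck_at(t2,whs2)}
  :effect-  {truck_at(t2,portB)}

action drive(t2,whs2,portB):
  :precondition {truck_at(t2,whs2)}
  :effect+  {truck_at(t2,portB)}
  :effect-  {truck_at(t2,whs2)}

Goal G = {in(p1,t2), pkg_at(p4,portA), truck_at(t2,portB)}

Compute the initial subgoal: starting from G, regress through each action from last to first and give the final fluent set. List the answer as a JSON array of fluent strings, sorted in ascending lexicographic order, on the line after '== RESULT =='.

Regress step by step:
  through step 3 (drive(t2,whs2,portB)): drop {truck_at(t2,portB)}, keep {in(p1,t2), pkg_at(p4,portA)}, require {truck_at(t2,whs2)}
    → {in(p1,t2), pkg_at(p4,portA), truck_at(t2,whs2)}
  through step 2 (drive(t2,portB,whs2)): drop {truck_at(t2,whs2)}, keep {in(p1,t2), pkg_at(p4,portA)}, require {truck_at(t2,portB)}
    → {in(p1,t2), pkg_at(p4,portA), truck_at(t2,portB)}
  through step 1 (drive(t2,portA,portB)): drop {truck_at(t2,portB)}, keep {in(p1,t2), pkg_at(p4,portA)}, require {truck_at(t2,portA)}
    → {in(p1,t2), pkg_at(p4,portA), truck_at(t2,portA)}

== RESULT ==
["in(p1,t2)", "pkg_at(p4,portA)", "truck_at(t2,portA)"]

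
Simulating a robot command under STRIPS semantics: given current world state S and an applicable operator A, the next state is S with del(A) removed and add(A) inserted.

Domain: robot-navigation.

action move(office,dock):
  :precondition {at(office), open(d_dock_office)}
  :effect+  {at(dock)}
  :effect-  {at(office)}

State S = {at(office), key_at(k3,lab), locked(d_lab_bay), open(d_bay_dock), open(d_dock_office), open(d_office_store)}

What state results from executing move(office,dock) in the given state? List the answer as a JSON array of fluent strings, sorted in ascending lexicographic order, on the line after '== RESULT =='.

Progress:
  pre ⊆ S: {at(office), open(d_dock_office)} ⊆ S  — applicable
  S \ del = {key_at(k3,lab), locked(d_lab_bay), open(d_bay_dock), open(d_dock_office), open(d_office_store)}
  ∪ add   = {at(dock), key_at(k3,lab), locked(d_lab_bay), open(d_bay_dock), open(d_dock_office), open(d_office_store)}

== RESULT ==
["at(dock)", "key_at(k3,lab)", "locked(d_lab_bay)", "open(d_bay_dock)", "open(d_dock_office)", "open(d_office_store)"]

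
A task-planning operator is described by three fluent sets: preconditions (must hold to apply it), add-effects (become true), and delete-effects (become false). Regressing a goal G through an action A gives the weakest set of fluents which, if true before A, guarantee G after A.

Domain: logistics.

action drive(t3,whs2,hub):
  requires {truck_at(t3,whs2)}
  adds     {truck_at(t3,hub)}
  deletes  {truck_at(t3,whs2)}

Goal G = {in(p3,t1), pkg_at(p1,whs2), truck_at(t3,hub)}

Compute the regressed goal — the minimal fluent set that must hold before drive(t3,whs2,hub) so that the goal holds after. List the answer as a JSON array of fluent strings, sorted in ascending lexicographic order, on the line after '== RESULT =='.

Regress:
  G ∩ del = {}  (empty — regression defined)
  G \ add = {in(p3,t1), pkg_at(p1,whs2), truck_at(t3,hub)} \ {truck_at(t3,hub)} = {in(p3,t1), pkg_at(p1,whs2)}
  ∪ pre   = {in(p3,t1), pkg_at(p1,whs2)} ∪ {truck_at(t3,whs2)}
          = {in(p3,t1), pkg_at(p1,whs2), truck_at(t3,whs2)}

== RESULT ==
["in(p3,t1)", "pkg_at(p1,whs2)", "truck_at(t3,whs2)"]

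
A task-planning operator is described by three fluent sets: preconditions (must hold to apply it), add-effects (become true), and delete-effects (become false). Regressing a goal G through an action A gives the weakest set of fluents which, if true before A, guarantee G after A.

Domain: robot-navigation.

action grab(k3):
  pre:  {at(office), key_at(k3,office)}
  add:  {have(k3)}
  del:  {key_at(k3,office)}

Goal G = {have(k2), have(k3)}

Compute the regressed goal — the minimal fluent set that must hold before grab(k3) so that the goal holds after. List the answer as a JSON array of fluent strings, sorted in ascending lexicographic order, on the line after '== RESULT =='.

Compute (G \ add) ∪ pre:
  G ∩ del = {}  (empty — regression defined)
  G \ add = {have(k2), have(k3)} \ {have(k3)} = {have(k2)}
  ∪ pre   = {have(k2)} ∪ {at(office), key_at(k3,office)}
          = {at(office), have(k2), key_at(k3,office)}

== RESULT ==
["at(office)", "have(k2)", "key_at(k3,office)"]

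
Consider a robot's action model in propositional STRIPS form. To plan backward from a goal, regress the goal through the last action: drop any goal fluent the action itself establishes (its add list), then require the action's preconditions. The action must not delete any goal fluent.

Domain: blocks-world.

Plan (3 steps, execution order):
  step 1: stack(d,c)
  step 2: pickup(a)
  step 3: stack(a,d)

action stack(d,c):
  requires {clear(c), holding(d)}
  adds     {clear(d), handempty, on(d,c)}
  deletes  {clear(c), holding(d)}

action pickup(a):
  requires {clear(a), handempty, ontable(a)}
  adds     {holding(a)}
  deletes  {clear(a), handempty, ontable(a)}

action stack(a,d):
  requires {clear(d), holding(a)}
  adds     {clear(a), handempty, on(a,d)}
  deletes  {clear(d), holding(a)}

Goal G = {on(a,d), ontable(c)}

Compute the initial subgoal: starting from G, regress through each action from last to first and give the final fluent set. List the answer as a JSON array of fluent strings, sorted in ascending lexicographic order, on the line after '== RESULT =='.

Work backward from the goal:
  through step 3 (stack(a,d)): drop {on(a,d)}, keep {ontable(c)}, require {clear(d), holding(a)}
    → {clear(d), holding(a), ontable(c)}
  through step 2 (pickup(a)): drop {holding(a)}, keep {clear(d), ontable(c)}, require {clear(a), handempty, ontable(a)}
    → {clear(a), clear(d), handempty, ontable(a), ontable(c)}
  through step 1 (stack(d,c)): drop {clear(d), handempty}, keep {clear(a), ontable(a), ontable(c)}, require {clear(c), holding(d)}
    → {clear(a), clear(c), holding(d), ontable(a), ontable(c)}

== RESULT ==
["clear(a)", "clear(c)", "holding(d)", "ontable(a)", "ontable(c)"]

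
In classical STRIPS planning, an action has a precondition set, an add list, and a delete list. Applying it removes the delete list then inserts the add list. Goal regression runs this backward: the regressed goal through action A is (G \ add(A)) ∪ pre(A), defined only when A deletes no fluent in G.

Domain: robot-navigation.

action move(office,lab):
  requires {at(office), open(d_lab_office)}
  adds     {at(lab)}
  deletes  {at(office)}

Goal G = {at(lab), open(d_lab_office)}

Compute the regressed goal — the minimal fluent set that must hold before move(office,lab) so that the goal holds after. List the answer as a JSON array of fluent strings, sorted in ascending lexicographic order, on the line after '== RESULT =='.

Compute (G \ add) ∪ pre:
  G ∩ del = {}  (empty — regression defined)
  G \ add = {at(lab), open(d_lab_office)} \ {at(lab)} = {open(d_lab_office)}
  ∪ pre   = {open(d_lab_office)} ∪ {at(office), open(d_lab_office)}
          = {at(office), open(d_lab_office)}

== RESULT ==
["at(office)", "open(d_lab_office)"]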